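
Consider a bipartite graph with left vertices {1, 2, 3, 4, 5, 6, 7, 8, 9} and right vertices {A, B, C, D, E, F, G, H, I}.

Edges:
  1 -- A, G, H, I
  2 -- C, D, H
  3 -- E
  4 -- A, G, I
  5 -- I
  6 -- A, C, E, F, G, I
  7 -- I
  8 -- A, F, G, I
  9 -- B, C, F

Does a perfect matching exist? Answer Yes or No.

No

The set {5, 7} has only 1 neighbour ({I}), so by Hall's theorem at most 8 of the 9 left vertices can be matched.
Hence no matching covers every left vertex.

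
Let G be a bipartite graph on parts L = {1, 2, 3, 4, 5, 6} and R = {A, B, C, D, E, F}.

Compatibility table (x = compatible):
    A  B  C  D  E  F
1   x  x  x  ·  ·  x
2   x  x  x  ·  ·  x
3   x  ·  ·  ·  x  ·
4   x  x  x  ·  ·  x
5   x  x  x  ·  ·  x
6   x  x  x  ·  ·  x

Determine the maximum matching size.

A valid assignment of size 5: 1→A, 2→C, 3→E, 4→F, 5→B.
The set {1, 2, 4, 5, 6} has only 4 neighbours ({A, B, C, F}), so by Hall's theorem at most 5 of the 6 left vertices can be matched.

5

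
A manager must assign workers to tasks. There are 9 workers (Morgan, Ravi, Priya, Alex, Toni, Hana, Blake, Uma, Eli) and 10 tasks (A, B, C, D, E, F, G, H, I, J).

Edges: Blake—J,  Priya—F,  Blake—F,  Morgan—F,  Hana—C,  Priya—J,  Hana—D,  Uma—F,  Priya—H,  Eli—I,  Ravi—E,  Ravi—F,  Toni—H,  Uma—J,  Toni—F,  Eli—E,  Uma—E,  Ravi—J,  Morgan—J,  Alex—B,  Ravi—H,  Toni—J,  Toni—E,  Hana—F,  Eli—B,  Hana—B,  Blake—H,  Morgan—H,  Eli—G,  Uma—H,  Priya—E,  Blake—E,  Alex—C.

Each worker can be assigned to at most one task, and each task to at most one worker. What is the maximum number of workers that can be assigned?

A valid assignment of size 7: Morgan–F, Ravi–J, Priya–E, Alex–C, Toni–H, Hana–D, Eli–B.
The set {Morgan, Ravi, Priya, Toni, Blake, Uma} has only 4 neighbours ({E, F, H, J}), so by Hall's theorem at most 7 of the 9 workers can be matched.

7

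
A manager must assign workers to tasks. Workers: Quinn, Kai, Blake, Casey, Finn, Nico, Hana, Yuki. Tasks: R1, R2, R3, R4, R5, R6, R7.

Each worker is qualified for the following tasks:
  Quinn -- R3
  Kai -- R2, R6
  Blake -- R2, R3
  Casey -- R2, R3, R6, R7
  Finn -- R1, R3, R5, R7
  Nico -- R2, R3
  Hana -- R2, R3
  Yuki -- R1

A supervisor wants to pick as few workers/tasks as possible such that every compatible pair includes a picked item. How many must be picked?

6

The 6 edges Quinn–R3, Kai–R6, Blake–R2, Casey–R7, Finn–R5, Yuki–R1 form a matching, so any vertex cover needs at least 6 vertices (one per matched edge).
Conversely {Kai, Casey, Finn, Yuki, R2, R3} meets every edge and has exactly 6 vertices, so 6 is optimal.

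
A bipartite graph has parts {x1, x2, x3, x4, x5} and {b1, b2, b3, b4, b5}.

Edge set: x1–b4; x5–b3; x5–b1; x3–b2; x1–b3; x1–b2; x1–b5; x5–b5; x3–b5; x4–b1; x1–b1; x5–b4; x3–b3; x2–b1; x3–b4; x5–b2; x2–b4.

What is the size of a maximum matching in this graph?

One maximum matching: x1→b2, x2→b4, x3→b3, x4→b1, x5→b5.
This saturates every left vertex, so 5 is the maximum.

5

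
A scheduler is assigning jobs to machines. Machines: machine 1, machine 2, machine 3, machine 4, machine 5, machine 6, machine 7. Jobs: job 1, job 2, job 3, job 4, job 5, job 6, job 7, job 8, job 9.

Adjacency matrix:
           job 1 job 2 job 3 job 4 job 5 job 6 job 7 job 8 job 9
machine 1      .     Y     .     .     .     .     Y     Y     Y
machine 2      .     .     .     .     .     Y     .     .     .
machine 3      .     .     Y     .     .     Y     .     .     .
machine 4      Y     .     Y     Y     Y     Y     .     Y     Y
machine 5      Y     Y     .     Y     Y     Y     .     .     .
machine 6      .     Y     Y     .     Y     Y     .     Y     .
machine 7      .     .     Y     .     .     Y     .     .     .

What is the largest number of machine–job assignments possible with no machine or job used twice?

6

A valid assignment of size 6: machine 1→job 7, machine 2→job 6, machine 3→job 3, machine 4→job 9, machine 5→job 1, machine 6→job 5.
The set {machine 2, machine 3, machine 7} has only 2 neighbours ({job 3, job 6}), so by Hall's theorem at most 6 of the 7 machines can be matched.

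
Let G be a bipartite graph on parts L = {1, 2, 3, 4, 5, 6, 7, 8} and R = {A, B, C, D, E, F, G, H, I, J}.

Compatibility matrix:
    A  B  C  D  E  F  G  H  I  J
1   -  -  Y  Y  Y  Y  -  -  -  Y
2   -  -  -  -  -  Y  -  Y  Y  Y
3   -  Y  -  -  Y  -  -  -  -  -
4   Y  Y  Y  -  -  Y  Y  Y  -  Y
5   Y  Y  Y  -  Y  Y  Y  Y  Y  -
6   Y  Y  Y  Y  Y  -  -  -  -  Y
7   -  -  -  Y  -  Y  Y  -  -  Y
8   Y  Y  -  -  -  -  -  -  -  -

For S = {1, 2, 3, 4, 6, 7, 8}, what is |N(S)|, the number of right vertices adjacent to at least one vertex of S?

10

The union of neighbours of {1, 2, 3, 4, 6, 7, 8} is {A, B, C, D, E, F, G, H, I, J}, which has 10 elements.
Since |N(S)| = 10 ≥ |S| = 7, Hall's condition holds for this subset.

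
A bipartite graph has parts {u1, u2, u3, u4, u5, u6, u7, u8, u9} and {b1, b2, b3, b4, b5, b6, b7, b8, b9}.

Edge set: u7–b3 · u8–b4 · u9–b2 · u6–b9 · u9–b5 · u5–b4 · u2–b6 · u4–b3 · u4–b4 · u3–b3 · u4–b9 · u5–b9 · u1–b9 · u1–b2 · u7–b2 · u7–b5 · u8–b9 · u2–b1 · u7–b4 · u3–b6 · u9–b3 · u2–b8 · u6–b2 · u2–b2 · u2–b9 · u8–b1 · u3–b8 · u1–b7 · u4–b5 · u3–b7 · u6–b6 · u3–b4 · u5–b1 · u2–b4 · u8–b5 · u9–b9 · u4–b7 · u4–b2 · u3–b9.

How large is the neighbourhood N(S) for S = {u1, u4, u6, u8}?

8

The union of neighbours of {u1, u4, u6, u8} is {b1, b2, b3, b4, b5, b6, b7, b9}, which has 8 elements.
Since |N(S)| = 8 ≥ |S| = 4, Hall's condition holds for this subset.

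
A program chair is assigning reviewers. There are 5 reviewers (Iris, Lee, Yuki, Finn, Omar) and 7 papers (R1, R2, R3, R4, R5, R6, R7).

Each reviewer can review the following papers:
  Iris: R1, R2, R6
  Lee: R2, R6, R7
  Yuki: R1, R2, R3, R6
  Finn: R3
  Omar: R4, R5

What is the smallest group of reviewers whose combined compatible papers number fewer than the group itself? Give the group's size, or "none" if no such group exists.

A matching saturating every reviewer exists, for instance Iris→R2, Lee→R7, Yuki→R6, Finn→R3, Omar→R4.
By Hall's marriage theorem, this means |N(S)| ≥ |S| for every subset S, so no violating subset exists.

none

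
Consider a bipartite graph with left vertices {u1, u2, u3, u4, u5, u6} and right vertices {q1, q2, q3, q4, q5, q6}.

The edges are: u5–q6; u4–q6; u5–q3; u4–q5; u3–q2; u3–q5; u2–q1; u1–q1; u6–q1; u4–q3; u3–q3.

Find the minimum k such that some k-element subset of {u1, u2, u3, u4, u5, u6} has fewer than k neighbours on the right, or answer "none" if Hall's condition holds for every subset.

Take S = {u1, u2}. Its neighbourhood is {q1}, so |N(S)| = 1 < |S| = 2.
No single vertex violates Hall's condition since each has at least one neighbour, so 2 is the minimum.

2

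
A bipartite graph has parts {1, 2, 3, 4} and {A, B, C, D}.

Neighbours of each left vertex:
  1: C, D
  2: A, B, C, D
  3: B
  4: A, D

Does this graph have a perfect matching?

One maximum matching: 1→C, 2→A, 3→B, 4→D.
All 4 left vertices are covered.

Yes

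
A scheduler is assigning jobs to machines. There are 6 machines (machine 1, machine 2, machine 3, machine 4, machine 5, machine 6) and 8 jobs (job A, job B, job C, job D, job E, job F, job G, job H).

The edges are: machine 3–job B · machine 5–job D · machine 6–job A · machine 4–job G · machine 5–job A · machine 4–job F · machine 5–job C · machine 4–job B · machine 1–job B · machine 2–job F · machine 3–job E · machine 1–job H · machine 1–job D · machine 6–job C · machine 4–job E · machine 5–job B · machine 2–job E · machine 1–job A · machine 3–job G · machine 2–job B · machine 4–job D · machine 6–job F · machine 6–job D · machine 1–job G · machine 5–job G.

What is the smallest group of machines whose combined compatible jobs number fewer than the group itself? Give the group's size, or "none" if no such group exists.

A matching saturating every machine exists, for instance machine 1→job H, machine 2→job E, machine 3→job G, machine 4→job F, machine 5→job D, machine 6→job A.
By Hall's marriage theorem, this means |N(S)| ≥ |S| for every subset S, so no violating subset exists.

none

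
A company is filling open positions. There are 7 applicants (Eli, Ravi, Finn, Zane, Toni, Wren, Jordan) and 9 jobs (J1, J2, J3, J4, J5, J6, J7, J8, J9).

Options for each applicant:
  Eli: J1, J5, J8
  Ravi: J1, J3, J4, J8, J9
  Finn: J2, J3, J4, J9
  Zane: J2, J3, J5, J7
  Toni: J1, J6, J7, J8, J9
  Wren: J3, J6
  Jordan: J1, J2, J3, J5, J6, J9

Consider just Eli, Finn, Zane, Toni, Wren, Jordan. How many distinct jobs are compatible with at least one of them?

The union of neighbours of {Eli, Finn, Zane, Toni, Wren, Jordan} is {J1, J2, J3, J4, J5, J6, J7, J8, J9}, which has 9 elements.
Since |N(S)| = 9 ≥ |S| = 6, Hall's condition holds for this subset.

9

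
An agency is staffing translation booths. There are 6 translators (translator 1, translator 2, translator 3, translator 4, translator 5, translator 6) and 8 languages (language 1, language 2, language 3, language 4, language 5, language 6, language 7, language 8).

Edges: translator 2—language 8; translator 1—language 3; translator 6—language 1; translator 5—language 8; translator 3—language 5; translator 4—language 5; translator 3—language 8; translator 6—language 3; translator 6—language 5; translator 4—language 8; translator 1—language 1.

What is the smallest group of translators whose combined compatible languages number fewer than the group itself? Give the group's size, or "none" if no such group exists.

2

Take S = {translator 2, translator 5}. Its neighbourhood is {language 8}, so |N(S)| = 1 < |S| = 2.
No single vertex violates Hall's condition since each has at least one neighbour, so 2 is the minimum.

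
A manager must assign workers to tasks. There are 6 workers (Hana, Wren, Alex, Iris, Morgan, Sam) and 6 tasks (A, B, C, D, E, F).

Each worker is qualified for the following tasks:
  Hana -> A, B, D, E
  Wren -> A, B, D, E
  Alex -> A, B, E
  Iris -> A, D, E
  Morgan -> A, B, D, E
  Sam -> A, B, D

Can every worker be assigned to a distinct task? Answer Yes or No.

The set {Hana, Wren, Alex, Iris, Morgan, Sam} has only 4 neighbours ({A, B, D, E}), so by Hall's theorem at most 4 of the 6 workers can be matched.
Hence no matching covers every worker.

No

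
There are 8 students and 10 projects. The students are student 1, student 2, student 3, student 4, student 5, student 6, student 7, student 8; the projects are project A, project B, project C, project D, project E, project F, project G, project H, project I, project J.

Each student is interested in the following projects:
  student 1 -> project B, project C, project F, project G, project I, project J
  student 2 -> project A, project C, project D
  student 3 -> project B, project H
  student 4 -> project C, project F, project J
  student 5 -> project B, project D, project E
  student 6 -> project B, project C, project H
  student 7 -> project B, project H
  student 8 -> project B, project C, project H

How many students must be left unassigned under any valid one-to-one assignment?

For example, pair student 1-project G, student 2-project A, student 3-project H, student 4-project J, student 5-project E, student 6-project C, student 7-project B.
The set {student 3, student 6, student 7, student 8} has only 3 neighbours ({project B, project C, project H}), so by Hall's theorem at most 7 of the 8 students can be matched.
That matches 7 of the 8, leaving 1 unmatched; no matching can do better.

1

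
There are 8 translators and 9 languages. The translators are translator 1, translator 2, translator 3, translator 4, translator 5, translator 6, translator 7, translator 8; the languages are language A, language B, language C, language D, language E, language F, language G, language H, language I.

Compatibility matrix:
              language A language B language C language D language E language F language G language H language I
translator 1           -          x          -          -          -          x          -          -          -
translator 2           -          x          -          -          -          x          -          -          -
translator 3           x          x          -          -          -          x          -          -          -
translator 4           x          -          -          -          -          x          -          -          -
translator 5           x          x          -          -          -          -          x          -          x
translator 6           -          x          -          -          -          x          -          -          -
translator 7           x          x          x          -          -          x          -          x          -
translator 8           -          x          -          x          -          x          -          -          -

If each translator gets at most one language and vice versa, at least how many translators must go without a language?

One maximum matching: translator 1–language B, translator 2–language F, translator 3–language A, translator 5–language I, translator 7–language C, translator 8–language D.
The set {translator 1, translator 2, translator 3, translator 4, translator 6} has only 3 neighbours ({language A, language B, language F}), so by Hall's theorem at most 6 of the 8 translators can be matched.
That matches 6 of the 8, leaving 2 unmatched; no matching can do better.

2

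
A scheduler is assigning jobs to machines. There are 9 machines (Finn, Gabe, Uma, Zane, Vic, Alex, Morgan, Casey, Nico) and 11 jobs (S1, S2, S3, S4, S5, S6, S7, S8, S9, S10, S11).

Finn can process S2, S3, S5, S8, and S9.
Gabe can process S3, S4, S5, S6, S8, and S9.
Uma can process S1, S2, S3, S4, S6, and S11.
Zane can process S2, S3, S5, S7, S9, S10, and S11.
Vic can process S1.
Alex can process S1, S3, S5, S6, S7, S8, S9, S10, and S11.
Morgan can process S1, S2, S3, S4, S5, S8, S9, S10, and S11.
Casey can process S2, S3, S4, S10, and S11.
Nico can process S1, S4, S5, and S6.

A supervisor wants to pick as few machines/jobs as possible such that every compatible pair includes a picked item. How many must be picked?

A maximum matching has 9 edges (e.g. Finn–S5, Gabe–S6, Uma–S2, Zane–S7, Vic–S1, Alex–S8, Morgan–S9, Casey–S3, Nico–S4).
By König's theorem the minimum vertex cover has the same size. One such cover is {Finn, Gabe, Uma, Zane, Vic, Alex, Morgan, Casey, Nico}.

9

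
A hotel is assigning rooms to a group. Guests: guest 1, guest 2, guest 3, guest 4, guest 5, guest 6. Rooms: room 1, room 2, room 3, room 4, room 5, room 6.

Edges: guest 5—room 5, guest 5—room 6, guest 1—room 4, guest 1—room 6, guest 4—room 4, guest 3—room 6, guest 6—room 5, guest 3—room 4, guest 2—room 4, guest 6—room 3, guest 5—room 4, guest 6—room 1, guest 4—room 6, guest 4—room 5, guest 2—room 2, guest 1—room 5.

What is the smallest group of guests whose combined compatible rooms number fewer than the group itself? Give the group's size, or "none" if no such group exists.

Take S = {guest 1, guest 3, guest 4, guest 5}. Its neighbourhood is {room 4, room 5, room 6}, so |N(S)| = 3 < |S| = 4.
Every subset of size less than 4 has at least as many neighbours as members, so 4 is the minimum.

4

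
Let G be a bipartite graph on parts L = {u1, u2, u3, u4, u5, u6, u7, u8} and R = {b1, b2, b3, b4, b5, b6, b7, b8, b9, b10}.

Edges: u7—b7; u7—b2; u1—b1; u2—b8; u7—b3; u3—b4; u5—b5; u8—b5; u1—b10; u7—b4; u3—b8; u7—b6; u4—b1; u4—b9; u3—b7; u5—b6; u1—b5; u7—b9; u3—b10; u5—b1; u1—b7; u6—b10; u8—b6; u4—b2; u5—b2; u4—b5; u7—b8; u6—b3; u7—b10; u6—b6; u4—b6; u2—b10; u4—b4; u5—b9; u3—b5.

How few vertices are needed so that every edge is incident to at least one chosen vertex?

The 8 edges u1–b7, u2–b10, u3–b4, u4–b1, u5–b6, u6–b3, u7–b8, u8–b5 form a matching, so any vertex cover needs at least 8 vertices (one per matched edge).
Conversely {u1, u2, u3, u4, u5, u6, u7, u8} meets every edge and has exactly 8 vertices, so 8 is optimal.

8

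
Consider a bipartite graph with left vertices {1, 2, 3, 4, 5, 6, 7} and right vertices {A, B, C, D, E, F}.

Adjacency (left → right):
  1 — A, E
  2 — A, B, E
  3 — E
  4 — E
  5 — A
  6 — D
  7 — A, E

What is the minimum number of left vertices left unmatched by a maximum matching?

3

A valid assignment of size 4: 1-A, 2-B, 3-E, 6-D.
The set {1, 3, 4, 5, 7} has only 2 neighbours ({A, E}), so by Hall's theorem at most 4 of the 7 left vertices can be matched.
That matches 4 of the 7, leaving 3 unmatched; no matching can do better.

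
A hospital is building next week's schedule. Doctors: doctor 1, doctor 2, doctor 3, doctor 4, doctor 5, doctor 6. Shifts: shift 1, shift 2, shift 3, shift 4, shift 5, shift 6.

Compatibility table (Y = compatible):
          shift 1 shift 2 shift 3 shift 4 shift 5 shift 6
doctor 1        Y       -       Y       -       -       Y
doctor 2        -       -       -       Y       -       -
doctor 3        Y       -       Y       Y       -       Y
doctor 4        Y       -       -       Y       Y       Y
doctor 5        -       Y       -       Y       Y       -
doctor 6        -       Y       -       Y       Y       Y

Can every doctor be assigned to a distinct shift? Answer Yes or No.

Yes

One maximum matching: doctor 1–shift 1, doctor 2–shift 4, doctor 3–shift 3, doctor 4–shift 5, doctor 5–shift 2, doctor 6–shift 6.
Every doctor is matched, so this is a perfect matching.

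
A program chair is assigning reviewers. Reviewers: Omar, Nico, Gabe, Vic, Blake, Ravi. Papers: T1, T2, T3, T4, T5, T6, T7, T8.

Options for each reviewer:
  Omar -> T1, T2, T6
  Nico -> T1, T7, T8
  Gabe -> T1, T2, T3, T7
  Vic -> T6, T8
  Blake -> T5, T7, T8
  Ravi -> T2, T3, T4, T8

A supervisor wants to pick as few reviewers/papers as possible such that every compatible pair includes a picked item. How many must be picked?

6

The 6 edges Omar–T1, Nico–T7, Gabe–T2, Vic–T6, Blake–T8, Ravi–T4 form a matching, so any vertex cover needs at least 6 vertices (one per matched edge).
Conversely {Omar, Nico, Gabe, Vic, Blake, Ravi} meets every edge and has exactly 6 vertices, so 6 is optimal.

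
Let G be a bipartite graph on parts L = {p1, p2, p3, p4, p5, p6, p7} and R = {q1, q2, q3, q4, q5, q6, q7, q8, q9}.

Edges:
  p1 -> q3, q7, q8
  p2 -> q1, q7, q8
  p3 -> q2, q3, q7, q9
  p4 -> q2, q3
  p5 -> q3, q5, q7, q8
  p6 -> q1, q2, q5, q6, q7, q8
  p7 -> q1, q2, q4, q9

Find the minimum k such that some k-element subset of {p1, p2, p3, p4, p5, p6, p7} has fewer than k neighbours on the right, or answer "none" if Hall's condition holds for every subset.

none

A matching saturating every left vertex exists, for instance p1→q8, p2→q1, p3→q7, p4→q3, p5→q5, p6→q6, p7→q2.
By Hall's marriage theorem, this means |N(S)| ≥ |S| for every subset S, so no violating subset exists.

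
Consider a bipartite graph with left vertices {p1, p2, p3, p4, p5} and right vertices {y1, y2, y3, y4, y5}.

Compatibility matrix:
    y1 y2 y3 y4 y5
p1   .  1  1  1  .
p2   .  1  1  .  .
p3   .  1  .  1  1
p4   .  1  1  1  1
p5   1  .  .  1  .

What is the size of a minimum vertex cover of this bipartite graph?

5

A maximum matching has 5 edges (e.g. p1–y4, p2–y2, p3–y5, p4–y3, p5–y1).
By König's theorem the minimum vertex cover has the same size. One such cover is {p1, p2, p3, p4, p5}.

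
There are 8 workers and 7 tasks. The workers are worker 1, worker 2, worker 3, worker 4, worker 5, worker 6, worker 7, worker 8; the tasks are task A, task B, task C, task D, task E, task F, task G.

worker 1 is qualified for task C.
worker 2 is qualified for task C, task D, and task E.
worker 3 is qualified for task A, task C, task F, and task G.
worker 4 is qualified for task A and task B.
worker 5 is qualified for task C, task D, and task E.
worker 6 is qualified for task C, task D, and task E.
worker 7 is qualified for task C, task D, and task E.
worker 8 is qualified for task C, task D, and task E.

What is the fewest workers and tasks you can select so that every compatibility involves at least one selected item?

The 5 edges worker 1–task C, worker 2–task D, worker 3–task G, worker 4–task A, worker 5–task E form a matching, so any vertex cover needs at least 5 vertices (one per matched edge).
Conversely {worker 3, worker 4, task C, task D, task E} meets every edge and has exactly 5 vertices, so 5 is optimal.

5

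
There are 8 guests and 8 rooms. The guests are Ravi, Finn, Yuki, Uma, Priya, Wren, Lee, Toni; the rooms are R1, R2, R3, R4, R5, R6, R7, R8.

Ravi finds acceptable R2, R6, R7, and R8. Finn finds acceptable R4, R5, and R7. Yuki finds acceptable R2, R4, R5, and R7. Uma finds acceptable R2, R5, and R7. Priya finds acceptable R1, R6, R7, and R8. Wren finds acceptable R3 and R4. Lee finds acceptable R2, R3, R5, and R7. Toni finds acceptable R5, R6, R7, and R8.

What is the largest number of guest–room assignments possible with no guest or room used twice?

For example, pair Ravi-R8, Finn-R4, Yuki-R2, Uma-R5, Priya-R1, Wren-R3, Lee-R7, Toni-R6.
All 8 guests are matched, so no larger matching exists.

8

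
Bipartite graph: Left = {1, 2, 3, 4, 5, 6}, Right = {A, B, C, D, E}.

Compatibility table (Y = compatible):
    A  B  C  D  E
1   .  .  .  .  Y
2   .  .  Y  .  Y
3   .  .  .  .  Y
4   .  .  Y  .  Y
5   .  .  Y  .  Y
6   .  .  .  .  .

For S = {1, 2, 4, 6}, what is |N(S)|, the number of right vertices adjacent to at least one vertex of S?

The union of neighbours of {1, 2, 4, 6} is {C, E}, which has 2 elements.
Since |N(S)| = 2 < |S| = 4, Hall's condition fails for this subset.

2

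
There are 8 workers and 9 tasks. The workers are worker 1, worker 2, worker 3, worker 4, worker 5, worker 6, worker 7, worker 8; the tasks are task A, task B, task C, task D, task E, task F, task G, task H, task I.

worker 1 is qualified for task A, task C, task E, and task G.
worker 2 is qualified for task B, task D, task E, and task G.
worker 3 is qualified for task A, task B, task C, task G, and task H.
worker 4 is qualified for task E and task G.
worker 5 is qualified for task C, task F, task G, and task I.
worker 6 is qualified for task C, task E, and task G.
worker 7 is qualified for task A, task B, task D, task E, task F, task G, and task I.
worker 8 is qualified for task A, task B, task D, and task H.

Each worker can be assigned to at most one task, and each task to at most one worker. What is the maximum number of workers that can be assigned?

For example, pair worker 1-task A, worker 2-task E, worker 3-task H, worker 4-task G, worker 5-task I, worker 6-task C, worker 7-task F, worker 8-task D.
This saturates every worker, so 8 is the maximum.

8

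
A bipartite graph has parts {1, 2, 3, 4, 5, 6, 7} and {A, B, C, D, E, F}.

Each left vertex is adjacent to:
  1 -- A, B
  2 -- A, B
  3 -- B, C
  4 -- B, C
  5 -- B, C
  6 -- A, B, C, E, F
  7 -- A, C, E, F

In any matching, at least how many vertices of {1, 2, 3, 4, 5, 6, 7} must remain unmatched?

2

A valid assignment of size 5: 1-A, 2-B, 3-C, 6-F, 7-E.
The set {1, 2, 3, 4, 5} has only 3 neighbours ({A, B, C}), so by Hall's theorem at most 5 of the 7 left vertices can be matched.
That matches 5 of the 7, leaving 2 unmatched; no matching can do better.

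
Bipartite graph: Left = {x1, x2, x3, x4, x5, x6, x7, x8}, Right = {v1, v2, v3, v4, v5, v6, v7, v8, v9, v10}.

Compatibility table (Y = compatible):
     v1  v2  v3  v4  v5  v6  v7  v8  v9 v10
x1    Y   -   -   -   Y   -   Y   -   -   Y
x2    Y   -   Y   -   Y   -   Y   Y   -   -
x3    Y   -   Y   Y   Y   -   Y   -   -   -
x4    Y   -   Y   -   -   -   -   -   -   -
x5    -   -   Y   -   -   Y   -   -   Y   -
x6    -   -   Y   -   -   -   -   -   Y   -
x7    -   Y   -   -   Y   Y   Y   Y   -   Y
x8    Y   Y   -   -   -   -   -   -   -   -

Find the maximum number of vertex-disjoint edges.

8

One maximum matching: x1-v7, x2-v5, x3-v4, x4-v1, x5-v6, x6-v3, x7-v10, x8-v2.
This saturates every left vertex, so 8 is the maximum.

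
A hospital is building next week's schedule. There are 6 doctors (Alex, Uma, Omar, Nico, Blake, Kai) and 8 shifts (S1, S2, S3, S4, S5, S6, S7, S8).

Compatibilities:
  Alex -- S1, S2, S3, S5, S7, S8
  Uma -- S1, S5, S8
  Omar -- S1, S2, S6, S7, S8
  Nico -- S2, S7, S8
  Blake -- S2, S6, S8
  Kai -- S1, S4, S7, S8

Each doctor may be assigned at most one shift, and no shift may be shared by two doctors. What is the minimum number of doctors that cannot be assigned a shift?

0

For example, pair Alex–S3, Uma–S1, Omar–S7, Nico–S8, Blake–S2, Kai–S4.
All 6 doctors are matched, so no larger matching exists.
That matches 6 of the 6, leaving 0 unmatched; no matching can do better.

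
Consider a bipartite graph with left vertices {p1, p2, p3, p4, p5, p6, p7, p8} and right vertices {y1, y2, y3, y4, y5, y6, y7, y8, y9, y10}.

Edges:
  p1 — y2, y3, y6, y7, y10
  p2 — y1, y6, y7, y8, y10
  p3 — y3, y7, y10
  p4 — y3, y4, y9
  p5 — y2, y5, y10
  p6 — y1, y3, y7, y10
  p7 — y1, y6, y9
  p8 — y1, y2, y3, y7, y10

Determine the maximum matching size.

8

For example, pair p1-y3, p2-y6, p3-y10, p4-y4, p5-y2, p6-y1, p7-y9, p8-y7.
This saturates every left vertex, so 8 is the maximum.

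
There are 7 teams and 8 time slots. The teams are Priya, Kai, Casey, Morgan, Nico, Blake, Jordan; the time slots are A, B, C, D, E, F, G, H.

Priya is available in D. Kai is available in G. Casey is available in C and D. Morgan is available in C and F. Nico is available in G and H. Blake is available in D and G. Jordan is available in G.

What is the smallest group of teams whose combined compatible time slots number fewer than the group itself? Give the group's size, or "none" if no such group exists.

Take S = {Kai, Jordan}. Its neighbourhood is {G}, so |N(S)| = 1 < |S| = 2.
No single vertex violates Hall's condition since each has at least one neighbour, so 2 is the minimum.

2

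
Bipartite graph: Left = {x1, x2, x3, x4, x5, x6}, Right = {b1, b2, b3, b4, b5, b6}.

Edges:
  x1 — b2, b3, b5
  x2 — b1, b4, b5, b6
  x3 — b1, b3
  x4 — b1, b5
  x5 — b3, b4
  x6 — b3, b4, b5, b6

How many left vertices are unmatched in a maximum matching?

For example, pair x1-b2, x2-b6, x3-b1, x4-b5, x5-b4, x6-b3.
This saturates every left vertex, so 6 is the maximum.
That matches 6 of the 6, leaving 0 unmatched; no matching can do better.

0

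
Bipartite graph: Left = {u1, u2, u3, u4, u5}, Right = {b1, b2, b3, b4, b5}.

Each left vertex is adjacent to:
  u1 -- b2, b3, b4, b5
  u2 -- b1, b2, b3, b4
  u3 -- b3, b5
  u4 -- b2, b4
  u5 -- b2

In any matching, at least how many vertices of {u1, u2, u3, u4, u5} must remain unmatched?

For example, pair u1–b3, u2–b1, u3–b5, u4–b4, u5–b2.
All 5 left vertices are matched, so no larger matching exists.
That matches 5 of the 5, leaving 0 unmatched; no matching can do better.

0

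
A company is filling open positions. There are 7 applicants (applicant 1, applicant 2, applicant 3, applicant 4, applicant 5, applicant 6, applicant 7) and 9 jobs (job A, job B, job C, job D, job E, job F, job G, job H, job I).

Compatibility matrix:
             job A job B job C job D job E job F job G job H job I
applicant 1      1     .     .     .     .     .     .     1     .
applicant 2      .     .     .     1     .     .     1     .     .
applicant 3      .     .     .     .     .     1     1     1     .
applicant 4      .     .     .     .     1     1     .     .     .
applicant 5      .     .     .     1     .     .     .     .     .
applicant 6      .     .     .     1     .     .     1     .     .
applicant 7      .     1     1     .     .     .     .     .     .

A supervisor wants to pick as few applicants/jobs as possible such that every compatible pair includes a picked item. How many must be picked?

6

The 6 edges applicant 1–job A, applicant 2–job G, applicant 3–job F, applicant 4–job E, applicant 5–job D, applicant 7–job B form a matching, so any vertex cover needs at least 6 vertices (one per matched edge).
Conversely {applicant 1, applicant 3, applicant 4, applicant 7, job D, job G} meets every edge and has exactly 6 vertices, so 6 is optimal.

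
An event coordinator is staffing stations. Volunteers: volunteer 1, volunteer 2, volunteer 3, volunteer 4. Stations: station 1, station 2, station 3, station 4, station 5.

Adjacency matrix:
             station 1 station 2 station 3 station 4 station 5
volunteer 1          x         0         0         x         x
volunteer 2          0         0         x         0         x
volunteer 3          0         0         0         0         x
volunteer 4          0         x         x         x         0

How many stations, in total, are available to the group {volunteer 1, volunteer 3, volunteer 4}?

5

The union of neighbours of {volunteer 1, volunteer 3, volunteer 4} is {station 1, station 2, station 3, station 4, station 5}, which has 5 elements.
Since |N(S)| = 5 ≥ |S| = 3, Hall's condition holds for this subset.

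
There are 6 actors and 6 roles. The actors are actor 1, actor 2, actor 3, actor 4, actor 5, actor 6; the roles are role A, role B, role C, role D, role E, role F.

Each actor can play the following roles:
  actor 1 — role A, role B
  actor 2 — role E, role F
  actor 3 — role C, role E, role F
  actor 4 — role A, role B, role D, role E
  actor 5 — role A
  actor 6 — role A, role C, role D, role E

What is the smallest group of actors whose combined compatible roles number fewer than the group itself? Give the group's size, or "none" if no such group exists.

A matching saturating every actor exists, for instance actor 1→role B, actor 2→role F, actor 3→role C, actor 4→role E, actor 5→role A, actor 6→role D.
By Hall's marriage theorem, this means |N(S)| ≥ |S| for every subset S, so no violating subset exists.

none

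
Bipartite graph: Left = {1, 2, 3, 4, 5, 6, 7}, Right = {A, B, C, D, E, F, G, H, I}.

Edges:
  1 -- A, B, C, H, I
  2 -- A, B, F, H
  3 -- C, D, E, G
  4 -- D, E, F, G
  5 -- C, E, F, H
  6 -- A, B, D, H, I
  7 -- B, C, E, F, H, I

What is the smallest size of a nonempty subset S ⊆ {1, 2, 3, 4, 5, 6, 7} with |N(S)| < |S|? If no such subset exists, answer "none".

none

A matching saturating every left vertex exists, for instance 1→A, 2→F, 3→C, 4→D, 5→H, 6→B, 7→E.
By Hall's marriage theorem, this means |N(S)| ≥ |S| for every subset S, so no violating subset exists.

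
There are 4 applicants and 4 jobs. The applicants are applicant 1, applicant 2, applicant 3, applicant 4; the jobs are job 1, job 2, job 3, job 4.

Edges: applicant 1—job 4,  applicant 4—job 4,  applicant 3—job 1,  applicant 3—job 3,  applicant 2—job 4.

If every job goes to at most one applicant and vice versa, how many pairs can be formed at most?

2

One maximum matching: applicant 1–job 4, applicant 3–job 3.
The set {applicant 1, applicant 2, applicant 4} has only 1 neighbour ({job 4}), so by Hall's theorem at most 2 of the 4 applicants can be matched.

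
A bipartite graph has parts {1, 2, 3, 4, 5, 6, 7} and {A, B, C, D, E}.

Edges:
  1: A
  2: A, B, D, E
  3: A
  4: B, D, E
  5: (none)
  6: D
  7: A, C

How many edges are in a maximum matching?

One maximum matching: 1-A, 2-E, 4-B, 6-D, 7-C.
The set {1, 3, 5} has only 1 neighbour ({A}), so by Hall's theorem at most 5 of the 7 left vertices can be matched.

5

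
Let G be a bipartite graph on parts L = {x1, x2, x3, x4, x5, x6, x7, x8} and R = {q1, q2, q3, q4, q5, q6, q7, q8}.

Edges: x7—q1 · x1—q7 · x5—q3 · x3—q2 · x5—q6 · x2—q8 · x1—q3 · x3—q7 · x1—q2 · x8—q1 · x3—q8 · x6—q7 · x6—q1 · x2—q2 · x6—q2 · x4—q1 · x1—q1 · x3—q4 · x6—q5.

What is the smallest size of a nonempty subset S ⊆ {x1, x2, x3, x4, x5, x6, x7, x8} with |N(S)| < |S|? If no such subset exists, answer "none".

Take S = {x4, x7}. Its neighbourhood is {q1}, so |N(S)| = 1 < |S| = 2.
No single vertex violates Hall's condition since each has at least one neighbour, so 2 is the minimum.

2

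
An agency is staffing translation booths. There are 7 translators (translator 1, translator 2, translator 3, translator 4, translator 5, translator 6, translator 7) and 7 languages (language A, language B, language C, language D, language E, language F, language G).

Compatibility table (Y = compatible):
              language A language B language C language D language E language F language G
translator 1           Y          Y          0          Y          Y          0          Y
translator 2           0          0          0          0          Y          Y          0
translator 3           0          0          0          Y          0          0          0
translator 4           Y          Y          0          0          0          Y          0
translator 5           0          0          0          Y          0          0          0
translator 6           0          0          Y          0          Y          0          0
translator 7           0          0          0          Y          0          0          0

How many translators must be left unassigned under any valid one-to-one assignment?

One maximum matching: translator 1-language G, translator 2-language F, translator 3-language D, translator 4-language B, translator 6-language E.
The set {translator 3, translator 5, translator 7} has only 1 neighbour ({language D}), so by Hall's theorem at most 5 of the 7 translators can be matched.
That matches 5 of the 7, leaving 2 unmatched; no matching can do better.

2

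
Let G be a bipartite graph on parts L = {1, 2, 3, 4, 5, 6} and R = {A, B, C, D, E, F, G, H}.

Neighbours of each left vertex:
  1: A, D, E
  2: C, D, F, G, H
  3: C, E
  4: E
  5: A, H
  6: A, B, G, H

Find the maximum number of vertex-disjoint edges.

6

For example, pair 1→D, 2→G, 3→C, 4→E, 5→H, 6→B.
All 6 left vertices are matched, so no larger matching exists.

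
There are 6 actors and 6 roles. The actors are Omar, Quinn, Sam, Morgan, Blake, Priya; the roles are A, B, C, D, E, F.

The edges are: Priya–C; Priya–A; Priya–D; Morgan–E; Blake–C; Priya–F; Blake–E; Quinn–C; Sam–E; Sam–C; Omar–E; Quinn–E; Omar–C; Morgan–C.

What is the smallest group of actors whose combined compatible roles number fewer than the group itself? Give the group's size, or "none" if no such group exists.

Take S = {Omar, Quinn, Sam}. Its neighbourhood is {C, E}, so |N(S)| = 2 < |S| = 3.
Every subset of size less than 3 has at least as many neighbours as members, so 3 is the minimum.

3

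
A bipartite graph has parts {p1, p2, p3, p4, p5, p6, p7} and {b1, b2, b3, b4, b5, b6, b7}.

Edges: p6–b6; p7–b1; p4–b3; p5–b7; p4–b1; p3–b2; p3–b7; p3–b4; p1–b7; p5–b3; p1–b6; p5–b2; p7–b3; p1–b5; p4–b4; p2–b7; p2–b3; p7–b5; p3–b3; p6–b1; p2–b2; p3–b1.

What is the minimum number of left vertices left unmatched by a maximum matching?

0

For example, pair p1–b5, p2–b2, p3–b1, p4–b4, p5–b7, p6–b6, p7–b3.
This saturates every left vertex, so 7 is the maximum.
That matches 7 of the 7, leaving 0 unmatched; no matching can do better.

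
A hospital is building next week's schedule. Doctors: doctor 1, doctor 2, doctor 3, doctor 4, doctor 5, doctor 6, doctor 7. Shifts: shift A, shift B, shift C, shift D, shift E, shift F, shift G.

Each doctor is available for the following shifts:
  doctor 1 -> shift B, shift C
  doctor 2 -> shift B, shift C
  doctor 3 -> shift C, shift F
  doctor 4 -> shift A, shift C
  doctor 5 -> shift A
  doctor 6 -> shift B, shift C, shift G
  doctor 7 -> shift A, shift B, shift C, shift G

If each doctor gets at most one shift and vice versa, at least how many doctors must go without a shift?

2

For example, pair doctor 1-shift C, doctor 2-shift B, doctor 3-shift F, doctor 4-shift A, doctor 6-shift G.
The set {doctor 1, doctor 2, doctor 4, doctor 5, doctor 6, doctor 7} has only 4 neighbours ({shift A, shift B, shift C, shift G}), so by Hall's theorem at most 5 of the 7 doctors can be matched.
That matches 5 of the 7, leaving 2 unmatched; no matching can do better.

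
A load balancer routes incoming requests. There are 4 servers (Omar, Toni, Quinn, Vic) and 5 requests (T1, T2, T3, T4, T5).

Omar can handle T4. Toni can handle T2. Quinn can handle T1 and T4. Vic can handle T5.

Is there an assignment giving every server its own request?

A valid assignment of size 4: Omar→T4, Toni→T2, Quinn→T1, Vic→T5.
All 4 servers are covered.

Yes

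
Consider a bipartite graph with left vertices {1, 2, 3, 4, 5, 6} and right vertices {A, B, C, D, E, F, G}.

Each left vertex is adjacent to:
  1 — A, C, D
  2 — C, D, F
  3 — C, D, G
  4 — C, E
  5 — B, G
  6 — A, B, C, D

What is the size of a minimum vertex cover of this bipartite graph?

6

The 6 edges 1–D, 2–F, 3–C, 4–E, 5–G, 6–B form a matching, so any vertex cover needs at least 6 vertices (one per matched edge).
Conversely {1, 2, 3, 4, 5, 6} meets every edge and has exactly 6 vertices, so 6 is optimal.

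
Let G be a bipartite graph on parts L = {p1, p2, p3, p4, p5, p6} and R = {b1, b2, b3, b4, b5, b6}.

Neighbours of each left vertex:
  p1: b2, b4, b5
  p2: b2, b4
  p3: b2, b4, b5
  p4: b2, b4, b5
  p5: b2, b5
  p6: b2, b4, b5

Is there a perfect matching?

No

The set {p1, p2, p3, p4, p5, p6} has only 3 neighbours ({b2, b4, b5}), so by Hall's theorem at most 3 of the 6 left vertices can be matched.
Hence no matching covers every left vertex.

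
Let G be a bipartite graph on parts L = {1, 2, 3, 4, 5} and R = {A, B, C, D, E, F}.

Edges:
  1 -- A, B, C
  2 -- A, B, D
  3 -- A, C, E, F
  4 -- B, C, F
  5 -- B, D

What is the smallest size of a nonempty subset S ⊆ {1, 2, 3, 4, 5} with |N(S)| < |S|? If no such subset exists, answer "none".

none

A matching saturating every left vertex exists, for instance 1→C, 2→D, 3→E, 4→F, 5→B.
By Hall's marriage theorem, this means |N(S)| ≥ |S| for every subset S, so no violating subset exists.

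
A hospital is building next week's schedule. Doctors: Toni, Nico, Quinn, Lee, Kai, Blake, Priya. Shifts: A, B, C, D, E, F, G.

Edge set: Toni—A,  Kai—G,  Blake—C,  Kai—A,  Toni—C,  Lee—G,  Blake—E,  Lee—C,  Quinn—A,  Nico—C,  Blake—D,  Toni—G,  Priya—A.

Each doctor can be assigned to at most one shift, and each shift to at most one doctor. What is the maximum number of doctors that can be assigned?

4

For example, pair Toni→G, Nico→C, Quinn→A, Blake→E.
The set {Toni, Nico, Quinn, Lee, Kai, Priya} has only 3 neighbours ({A, C, G}), so by Hall's theorem at most 4 of the 7 doctors can be matched.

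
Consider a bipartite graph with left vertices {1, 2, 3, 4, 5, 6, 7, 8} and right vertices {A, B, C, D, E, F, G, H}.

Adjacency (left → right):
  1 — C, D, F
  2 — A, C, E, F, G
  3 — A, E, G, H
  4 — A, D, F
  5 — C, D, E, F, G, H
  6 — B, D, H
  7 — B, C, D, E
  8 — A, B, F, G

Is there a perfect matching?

Yes

For example, pair 1→C, 2→A, 3→G, 4→F, 5→H, 6→D, 7→E, 8→B.
All 8 left vertices are covered.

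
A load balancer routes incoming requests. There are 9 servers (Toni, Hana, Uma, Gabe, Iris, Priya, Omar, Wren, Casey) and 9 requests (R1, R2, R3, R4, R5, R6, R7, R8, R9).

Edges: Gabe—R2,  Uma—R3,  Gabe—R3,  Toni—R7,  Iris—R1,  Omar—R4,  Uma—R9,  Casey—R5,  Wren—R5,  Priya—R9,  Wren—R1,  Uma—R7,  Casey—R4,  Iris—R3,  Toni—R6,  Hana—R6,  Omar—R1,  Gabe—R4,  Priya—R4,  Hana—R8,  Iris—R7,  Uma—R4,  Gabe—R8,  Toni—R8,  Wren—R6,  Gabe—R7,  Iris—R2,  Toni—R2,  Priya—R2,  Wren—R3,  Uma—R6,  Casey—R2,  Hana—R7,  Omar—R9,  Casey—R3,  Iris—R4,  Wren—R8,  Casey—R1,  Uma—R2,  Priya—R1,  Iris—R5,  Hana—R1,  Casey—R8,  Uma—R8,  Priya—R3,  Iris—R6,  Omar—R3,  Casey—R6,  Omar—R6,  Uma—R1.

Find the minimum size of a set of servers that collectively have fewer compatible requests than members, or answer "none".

none

A matching saturating every server exists, for instance Toni→R8, Hana→R7, Uma→R1, Gabe→R2, Iris→R5, Priya→R9, Omar→R4, Wren→R3, Casey→R6.
By Hall's marriage theorem, this means |N(S)| ≥ |S| for every subset S, so no violating subset exists.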